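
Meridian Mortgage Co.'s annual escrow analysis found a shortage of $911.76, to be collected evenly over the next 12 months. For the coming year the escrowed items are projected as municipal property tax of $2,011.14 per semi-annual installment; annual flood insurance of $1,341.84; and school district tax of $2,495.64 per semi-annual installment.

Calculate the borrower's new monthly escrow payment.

Municipal property tax — $2,011.14 × 2 = $4,022.28/yr
Flood insurance — $1,341.84/yr
School district tax — $2,495.64 × 2 = $4,991.28/yr
Total per year = $4,022.28 + $1,341.84 + $4,991.28 = $10,355.40
Monthly = $10,355.40 ÷ 12 = $862.95
Monthly shortage recovery: $911.76 ÷ 12 = $75.98
New monthly escrow = $862.95 + $75.98 = $938.93

$938.93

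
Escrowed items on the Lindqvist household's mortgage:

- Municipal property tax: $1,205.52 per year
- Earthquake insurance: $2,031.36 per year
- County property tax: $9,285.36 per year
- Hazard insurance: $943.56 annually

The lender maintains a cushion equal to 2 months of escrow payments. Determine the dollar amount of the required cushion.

$2,244.30

Municipal property tax = $1,205.52
Earthquake insurance = $2,031.36
County property tax = $9,285.36
Hazard insurance = $943.56
Yearly total = $1,205.52 + $2,031.36 + $9,285.36 + $943.56 = $13,465.80
Monthly escrow = $13,465.80 ÷ 12 = $1,122.15
Reserve = 2 × $1,122.15 = $2,244.30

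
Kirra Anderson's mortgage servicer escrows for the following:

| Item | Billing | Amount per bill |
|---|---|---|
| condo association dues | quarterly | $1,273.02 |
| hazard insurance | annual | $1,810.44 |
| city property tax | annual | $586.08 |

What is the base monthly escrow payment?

$624.05

Condo association dues — $1,273.02 × 4 = $5,092.08 annually
Hazard insurance — $1,810.44 annually
City property tax — $586.08 annually
Combined annual = $7,488.60
Per month = $7,488.60 ÷ 12 = $624.05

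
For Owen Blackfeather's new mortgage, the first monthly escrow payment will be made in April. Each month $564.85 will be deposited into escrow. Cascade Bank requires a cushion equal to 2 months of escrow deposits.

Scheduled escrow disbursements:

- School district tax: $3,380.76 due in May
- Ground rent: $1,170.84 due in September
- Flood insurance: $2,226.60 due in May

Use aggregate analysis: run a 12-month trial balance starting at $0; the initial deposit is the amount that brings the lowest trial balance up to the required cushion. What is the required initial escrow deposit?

$5,607.36

Cushion = 2 × $564.85 = $1,129.70
Trial balance (start $0, +$564.85 each month, − disbursements):
  Apr: +$564.85 → $564.85
  May: +$564.85 − $5,607.36 → -$4,477.66
  Jun: +$564.85 → -$3,912.81
  Jul: +$564.85 → -$3,347.96
  Aug: +$564.85 → -$2,783.11
  Sep: +$564.85 − $1,170.84 → -$3,389.10
  Oct: +$564.85 → -$2,824.25
  Nov: +$564.85 → -$2,259.40
  Dec: +$564.85 → -$1,694.55
  Jan: +$564.85 → -$1,129.70
  Feb: +$564.85 → -$564.85
  Mar: +$564.85 → $0.00
Lowest trial balance = -$4,477.66 (May)
Initial deposit = cushion − low point = $1,129.70 − (-$4,477.66) = $5,607.36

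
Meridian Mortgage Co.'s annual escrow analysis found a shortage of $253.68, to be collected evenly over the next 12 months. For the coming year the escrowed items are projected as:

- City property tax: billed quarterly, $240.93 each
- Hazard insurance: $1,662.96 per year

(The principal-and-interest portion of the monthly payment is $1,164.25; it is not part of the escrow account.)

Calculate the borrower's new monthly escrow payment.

$240.03

City property tax — $240.93 × 4 = $963.72 annually
Hazard insurance — $1,662.96 annually
Combined annual = $2,626.68
Base monthly escrow = $2,626.68 / 12 = $218.89
Monthly shortage recovery: $253.68 / 12 = $21.14
Adjusted monthly = $218.89 + $21.14 = $240.03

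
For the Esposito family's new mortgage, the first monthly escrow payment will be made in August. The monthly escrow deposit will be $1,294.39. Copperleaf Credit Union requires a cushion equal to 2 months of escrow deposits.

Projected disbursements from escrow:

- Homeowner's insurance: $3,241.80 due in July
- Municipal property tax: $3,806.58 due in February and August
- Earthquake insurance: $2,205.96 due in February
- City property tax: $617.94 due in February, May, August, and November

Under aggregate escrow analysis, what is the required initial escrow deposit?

$5,718.91

Cushion = 2 × $1,294.39 = $2,588.78
Trial balance (start $0, +$1,294.39 each month, − disbursements):
  Aug: +$1,294.39 − $4,424.52 → -$3,130.13
  Sep: +$1,294.39 → -$1,835.74
  Oct: +$1,294.39 → -$541.35
  Nov: +$1,294.39 − $617.94 → $135.10
  Dec: +$1,294.39 → $1,429.49
  Jan: +$1,294.39 → $2,723.88
  Feb: +$1,294.39 − $6,630.48 → -$2,612.21
  Mar: +$1,294.39 → -$1,317.82
  Apr: +$1,294.39 → -$23.43
  May: +$1,294.39 − $617.94 → $653.02
  Jun: +$1,294.39 → $1,947.41
  Jul: +$1,294.39 − $3,241.80 → $0.00
Lowest trial balance = -$3,130.13 (Aug)
Initial deposit = cushion − low point = $2,588.78 − (-$3,130.13) = $5,718.91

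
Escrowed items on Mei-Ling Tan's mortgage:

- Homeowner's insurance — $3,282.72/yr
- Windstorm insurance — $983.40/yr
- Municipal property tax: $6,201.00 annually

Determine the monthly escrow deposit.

$872.26

Homeowner's insurance — $3,282.72
Windstorm insurance — $983.40
Municipal property tax — $6,201.00
Annual escrow total = $10,467.12
Per month = $10,467.12 / 12 = $872.26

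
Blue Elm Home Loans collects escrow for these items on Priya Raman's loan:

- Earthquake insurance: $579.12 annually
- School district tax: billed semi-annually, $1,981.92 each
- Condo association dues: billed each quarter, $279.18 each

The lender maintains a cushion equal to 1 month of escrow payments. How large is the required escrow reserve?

Earthquake insurance = $579.12 annually
School district tax = $1,981.92 × 2 = $3,963.84 annually
Condo association dues = $279.18 × 4 = $1,116.72 annually
Yearly total = $579.12 + $3,963.84 + $1,116.72 = $5,659.68
Base monthly escrow = $5,659.68 / 12 = $471.64
Required cushion = 1 × $471.64 = $471.64

$471.64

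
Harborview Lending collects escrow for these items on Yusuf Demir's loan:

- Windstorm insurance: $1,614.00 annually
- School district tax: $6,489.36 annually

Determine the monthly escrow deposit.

$675.28

Windstorm insurance = $1,614.00
School district tax = $6,489.36
Yearly total = $1,614.00 + $6,489.36 = $8,103.36
Per month = $8,103.36 ÷ 12 = $675.28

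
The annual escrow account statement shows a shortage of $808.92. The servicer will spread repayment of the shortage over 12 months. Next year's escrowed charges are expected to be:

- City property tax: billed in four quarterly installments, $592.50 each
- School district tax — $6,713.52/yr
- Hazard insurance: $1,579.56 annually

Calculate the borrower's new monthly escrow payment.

$956.00

City property tax — $592.50 × 4 = $2,370.00 annually
School district tax — $6,713.52 annually
Hazard insurance — $1,579.56 annually
Total per year = $2,370.00 + $6,713.52 + $1,579.56 = $10,663.08
Per month = $10,663.08 / 12 = $888.59
Shortage per month = $808.92 / 12 = $67.41
Adjusted monthly = $888.59 + $67.41 = $956.00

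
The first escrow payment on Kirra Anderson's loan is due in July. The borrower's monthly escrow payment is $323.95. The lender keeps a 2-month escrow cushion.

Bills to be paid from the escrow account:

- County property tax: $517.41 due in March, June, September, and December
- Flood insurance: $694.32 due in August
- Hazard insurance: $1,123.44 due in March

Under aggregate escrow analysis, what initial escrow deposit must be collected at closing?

Cushion = 2 × $323.95 = $647.90
Trial balance (start $0, +$323.95 each month, − disbursements):
  Jul: +$323.95 → $323.95
  Aug: +$323.95 − $694.32 → -$46.42
  Sep: +$323.95 − $517.41 → -$239.88
  Oct: +$323.95 → $84.07
  Nov: +$323.95 → $408.02
  Dec: +$323.95 − $517.41 → $214.56
  Jan: +$323.95 → $538.51
  Feb: +$323.95 → $862.46
  Mar: +$323.95 − $1,640.85 → -$454.44
  Apr: +$323.95 → -$130.49
  May: +$323.95 → $193.46
  Jun: +$323.95 − $517.41 → $0.00
Lowest trial balance = -$454.44 (Mar)
Initial deposit = cushion − low point = $647.90 − (-$454.44) = $1,102.34

$1,102.34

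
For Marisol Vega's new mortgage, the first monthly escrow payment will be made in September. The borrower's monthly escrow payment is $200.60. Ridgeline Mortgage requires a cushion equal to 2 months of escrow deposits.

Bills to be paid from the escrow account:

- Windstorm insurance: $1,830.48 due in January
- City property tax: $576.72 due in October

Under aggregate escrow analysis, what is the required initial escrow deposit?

$1,805.40

Cushion = 2 × $200.60 = $401.20
Trial balance (start $0, +$200.60 each month, − disbursements):
  Sep: +$200.60 → $200.60
  Oct: +$200.60 − $576.72 → -$175.52
  Nov: +$200.60 → $25.08
  Dec: +$200.60 → $225.68
  Jan: +$200.60 − $1,830.48 → -$1,404.20
  Feb: +$200.60 → -$1,203.60
  Mar: +$200.60 → -$1,003.00
  Apr: +$200.60 → -$802.40
  May: +$200.60 → -$601.80
  Jun: +$200.60 → -$401.20
  Jul: +$200.60 → -$200.60
  Aug: +$200.60 → $0.00
Lowest trial balance = -$1,404.20 (Jan)
Initial deposit = cushion − low point = $401.20 − (-$1,404.20) = $1,805.40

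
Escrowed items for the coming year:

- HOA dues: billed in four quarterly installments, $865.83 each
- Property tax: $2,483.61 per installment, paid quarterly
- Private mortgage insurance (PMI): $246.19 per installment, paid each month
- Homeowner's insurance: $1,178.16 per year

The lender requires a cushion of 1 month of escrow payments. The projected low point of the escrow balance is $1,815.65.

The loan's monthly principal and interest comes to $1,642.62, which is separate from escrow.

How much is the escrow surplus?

$354.80

HOA dues — $865.83 × 4 = $3,463.32 annually
Property tax — $2,483.61 × 4 = $9,934.44 annually
Private mortgage insurance (PMI) — $246.19 × 12 = $2,954.28 annually
Homeowner's insurance — $1,178.16 annually
Combined annual = $3,463.32 + $9,934.44 + $2,954.28 + $1,178.16 = $17,530.20
Per month = $17,530.20 ÷ 12 = $1,460.85
Required reserve = 1 × $1,460.85 = $1,460.85
Surplus = $1,815.65 − $1,460.85 = $354.80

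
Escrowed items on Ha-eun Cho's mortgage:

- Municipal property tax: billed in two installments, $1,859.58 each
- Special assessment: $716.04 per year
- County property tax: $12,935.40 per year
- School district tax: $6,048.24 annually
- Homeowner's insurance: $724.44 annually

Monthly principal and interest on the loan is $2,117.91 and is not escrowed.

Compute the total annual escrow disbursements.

$24,143.28

Municipal property tax = $1,859.58 × 2 = $3,719.16 annually
Special assessment = $716.04 annually
County property tax = $12,935.40 annually
School district tax = $6,048.24 annually
Homeowner's insurance = $724.44 annually
Combined annual = $3,719.16 + $716.04 + $12,935.40 + $6,048.24 + $724.44 = $24,143.28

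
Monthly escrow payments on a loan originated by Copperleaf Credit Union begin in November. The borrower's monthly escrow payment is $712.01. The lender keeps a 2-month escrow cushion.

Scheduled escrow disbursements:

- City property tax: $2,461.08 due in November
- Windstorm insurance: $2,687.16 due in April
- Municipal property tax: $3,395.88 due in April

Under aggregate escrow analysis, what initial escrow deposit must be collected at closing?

Cushion = 2 × $712.01 = $1,424.02
Trial balance (start $0, +$712.01 each month, − disbursements):
  Nov: +$712.01 − $2,461.08 → -$1,749.07
  Dec: +$712.01 → -$1,037.06
  Jan: +$712.01 → -$325.05
  Feb: +$712.01 → $386.96
  Mar: +$712.01 → $1,098.97
  Apr: +$712.01 − $6,083.04 → -$4,272.06
  May: +$712.01 → -$3,560.05
  Jun: +$712.01 → -$2,848.04
  Jul: +$712.01 → -$2,136.03
  Aug: +$712.01 → -$1,424.02
  Sep: +$712.01 → -$712.01
  Oct: +$712.01 → $0.00
Lowest trial balance = -$4,272.06 (Apr)
Initial deposit = cushion − low point = $1,424.02 − (-$4,272.06) = $5,696.08

$5,696.08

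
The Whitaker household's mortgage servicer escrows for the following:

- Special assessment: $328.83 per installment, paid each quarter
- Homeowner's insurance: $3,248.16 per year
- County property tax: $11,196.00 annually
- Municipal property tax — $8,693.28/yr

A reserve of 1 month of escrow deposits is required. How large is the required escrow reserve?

Special assessment = $328.83 × 4 = $1,315.32 per year
Homeowner's insurance = $3,248.16 per year
County property tax = $11,196.00 per year
Municipal property tax = $8,693.28 per year
Combined annual = $24,452.76
Monthly = $24,452.76 ÷ 12 = $2,037.73
Reserve = 1 × $2,037.73 = $2,037.73

$2,037.73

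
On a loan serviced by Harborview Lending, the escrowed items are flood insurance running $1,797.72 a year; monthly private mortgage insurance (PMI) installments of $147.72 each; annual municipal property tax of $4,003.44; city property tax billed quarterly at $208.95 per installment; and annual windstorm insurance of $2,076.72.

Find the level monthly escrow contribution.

Flood insurance — $1,797.72
Private mortgage insurance (PMI) — $147.72 × 12 = $1,772.64
Municipal property tax — $4,003.44
City property tax — $208.95 × 4 = $835.80
Windstorm insurance — $2,076.72
Yearly total = $1,797.72 + $1,772.64 + $4,003.44 + $835.80 + $2,076.72 = $10,486.32
Base monthly escrow = $10,486.32 ÷ 12 = $873.86

$873.86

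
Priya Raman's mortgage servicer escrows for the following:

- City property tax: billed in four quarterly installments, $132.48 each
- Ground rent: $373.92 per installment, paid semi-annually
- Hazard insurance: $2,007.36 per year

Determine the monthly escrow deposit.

$273.76

City property tax = $132.48 × 4 = $529.92 per year
Ground rent = $373.92 × 2 = $747.84 per year
Hazard insurance = $2,007.36 per year
Total per year = $529.92 + $747.84 + $2,007.36 = $3,285.12
Monthly = $3,285.12 / 12 = $273.76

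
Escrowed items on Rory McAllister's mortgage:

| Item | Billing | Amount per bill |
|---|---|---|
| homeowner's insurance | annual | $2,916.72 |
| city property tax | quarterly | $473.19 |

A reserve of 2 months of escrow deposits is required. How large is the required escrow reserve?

Homeowner's insurance = $2,916.72 per year
City property tax = $473.19 × 4 = $1,892.76 per year
Total annual escrow = $2,916.72 + $1,892.76 = $4,809.48
Per month = $4,809.48 ÷ 12 = $400.79
Reserve = 2 × $400.79 = $801.58

$801.58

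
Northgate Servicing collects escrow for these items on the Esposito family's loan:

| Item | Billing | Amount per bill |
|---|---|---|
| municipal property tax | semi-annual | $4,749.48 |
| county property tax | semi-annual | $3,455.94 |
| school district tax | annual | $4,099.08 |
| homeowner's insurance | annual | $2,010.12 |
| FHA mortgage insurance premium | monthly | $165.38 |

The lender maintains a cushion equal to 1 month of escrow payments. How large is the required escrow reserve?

$2,042.05

Municipal property tax: $4,749.48 × 2 = $9,498.96/yr
County property tax: $3,455.94 × 2 = $6,911.88/yr
School district tax: $4,099.08/yr
Homeowner's insurance: $2,010.12/yr
FHA mortgage insurance premium: $165.38 × 12 = $1,984.56/yr
Total annual escrow = $9,498.96 + $6,911.88 + $4,099.08 + $2,010.12 + $1,984.56 = $24,504.60
Base monthly escrow = $24,504.60 ÷ 12 = $2,042.05
Required cushion = 1 × $2,042.05 = $2,042.05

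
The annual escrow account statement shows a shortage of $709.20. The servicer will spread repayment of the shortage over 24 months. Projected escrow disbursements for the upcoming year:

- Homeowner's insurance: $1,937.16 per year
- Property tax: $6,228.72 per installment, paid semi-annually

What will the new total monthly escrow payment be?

Homeowner's insurance = $1,937.16
Property tax = $6,228.72 × 2 = $12,457.44
Total annual escrow = $1,937.16 + $12,457.44 = $14,394.60
Base monthly escrow = $14,394.60 ÷ 12 = $1,199.55
Shortage per month = $709.20 ÷ 24 = $29.55
Adjusted monthly = $1,199.55 + $29.55 = $1,229.10

$1,229.10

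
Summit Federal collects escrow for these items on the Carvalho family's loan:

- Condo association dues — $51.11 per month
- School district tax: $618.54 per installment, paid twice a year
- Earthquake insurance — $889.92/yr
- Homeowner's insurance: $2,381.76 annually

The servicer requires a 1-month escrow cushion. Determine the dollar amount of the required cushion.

$426.84

Condo association dues = $51.11 × 12 = $613.32/yr
School district tax = $618.54 × 2 = $1,237.08/yr
Earthquake insurance = $889.92/yr
Homeowner's insurance = $2,381.76/yr
Combined annual = $613.32 + $1,237.08 + $889.92 + $2,381.76 = $5,122.08
Per month = $5,122.08 ÷ 12 = $426.84
Reserve = 1 × $426.84 = $426.84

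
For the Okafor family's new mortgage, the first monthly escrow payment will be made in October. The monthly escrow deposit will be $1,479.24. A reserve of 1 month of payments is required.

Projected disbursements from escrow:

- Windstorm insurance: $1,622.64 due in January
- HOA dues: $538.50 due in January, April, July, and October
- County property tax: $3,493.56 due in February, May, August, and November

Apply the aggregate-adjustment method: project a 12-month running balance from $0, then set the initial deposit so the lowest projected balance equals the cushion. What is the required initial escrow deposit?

Cushion = 1 × $1,479.24 = $1,479.24
Trial balance (start $0, +$1,479.24 each month, − disbursements):
  Oct: +$1,479.24 − $538.50 → $940.74
  Nov: +$1,479.24 − $3,493.56 → -$1,073.58
  Dec: +$1,479.24 → $405.66
  Jan: +$1,479.24 − $2,161.14 → -$276.24
  Feb: +$1,479.24 − $3,493.56 → -$2,290.56
  Mar: +$1,479.24 → -$811.32
  Apr: +$1,479.24 − $538.50 → $129.42
  May: +$1,479.24 − $3,493.56 → -$1,884.90
  Jun: +$1,479.24 → -$405.66
  Jul: +$1,479.24 − $538.50 → $535.08
  Aug: +$1,479.24 − $3,493.56 → -$1,479.24
  Sep: +$1,479.24 → $0.00
Lowest trial balance = -$2,290.56 (Feb)
Initial deposit = cushion − low point = $1,479.24 − (-$2,290.56) = $3,769.80

$3,769.80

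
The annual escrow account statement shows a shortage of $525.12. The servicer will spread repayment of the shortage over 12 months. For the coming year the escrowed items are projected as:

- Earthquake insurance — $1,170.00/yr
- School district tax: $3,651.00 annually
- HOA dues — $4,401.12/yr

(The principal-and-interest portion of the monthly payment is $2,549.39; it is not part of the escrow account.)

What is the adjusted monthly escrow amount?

$812.27

Earthquake insurance: $1,170.00 per year
School district tax: $3,651.00 per year
HOA dues: $4,401.12 per year
Combined annual = $1,170.00 + $3,651.00 + $4,401.12 = $9,222.12
Monthly escrow = $9,222.12 ÷ 12 = $768.51
Shortage spread = $525.12 / 12 = $43.76/mo
Adjusted monthly = $768.51 + $43.76 = $812.27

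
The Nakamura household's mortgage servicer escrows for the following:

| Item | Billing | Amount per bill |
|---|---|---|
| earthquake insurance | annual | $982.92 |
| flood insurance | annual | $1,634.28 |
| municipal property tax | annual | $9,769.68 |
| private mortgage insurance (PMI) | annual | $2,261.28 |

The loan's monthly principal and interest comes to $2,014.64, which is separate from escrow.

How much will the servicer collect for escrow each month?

Earthquake insurance — $982.92/yr
Flood insurance — $1,634.28/yr
Municipal property tax — $9,769.68/yr
Private mortgage insurance (PMI) — $2,261.28/yr
Annual escrow total = $982.92 + $1,634.28 + $9,769.68 + $2,261.28 = $14,648.16
Monthly escrow = $14,648.16 / 12 = $1,220.68

$1,220.68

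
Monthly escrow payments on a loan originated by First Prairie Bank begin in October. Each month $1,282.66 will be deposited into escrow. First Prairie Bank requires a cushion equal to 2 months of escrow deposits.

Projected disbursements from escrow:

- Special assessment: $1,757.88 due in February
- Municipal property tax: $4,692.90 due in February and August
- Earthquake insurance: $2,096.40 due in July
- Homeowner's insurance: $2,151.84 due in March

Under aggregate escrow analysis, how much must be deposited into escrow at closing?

$3,847.98

Cushion = 2 × $1,282.66 = $2,565.32
Trial balance (start $0, +$1,282.66 each month, − disbursements):
  Oct: +$1,282.66 → $1,282.66
  Nov: +$1,282.66 → $2,565.32
  Dec: +$1,282.66 → $3,847.98
  Jan: +$1,282.66 → $5,130.64
  Feb: +$1,282.66 − $6,450.78 → -$37.48
  Mar: +$1,282.66 − $2,151.84 → -$906.66
  Apr: +$1,282.66 → $376.00
  May: +$1,282.66 → $1,658.66
  Jun: +$1,282.66 → $2,941.32
  Jul: +$1,282.66 − $2,096.40 → $2,127.58
  Aug: +$1,282.66 − $4,692.90 → -$1,282.66
  Sep: +$1,282.66 → $0.00
Lowest trial balance = -$1,282.66 (Aug)
Initial deposit = cushion − low point = $2,565.32 − (-$1,282.66) = $3,847.98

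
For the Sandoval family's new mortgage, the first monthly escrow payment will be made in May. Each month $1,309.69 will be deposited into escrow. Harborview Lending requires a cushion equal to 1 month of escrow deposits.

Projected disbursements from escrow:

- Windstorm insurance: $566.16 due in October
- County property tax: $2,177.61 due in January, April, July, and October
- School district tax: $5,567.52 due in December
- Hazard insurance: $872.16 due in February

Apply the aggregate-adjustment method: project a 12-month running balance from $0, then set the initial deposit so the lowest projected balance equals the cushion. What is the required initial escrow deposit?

Cushion = 1 × $1,309.69 = $1,309.69
Trial balance (start $0, +$1,309.69 each month, − disbursements):
  May: +$1,309.69 → $1,309.69
  Jun: +$1,309.69 → $2,619.38
  Jul: +$1,309.69 − $2,177.61 → $1,751.46
  Aug: +$1,309.69 → $3,061.15
  Sep: +$1,309.69 → $4,370.84
  Oct: +$1,309.69 − $2,743.77 → $2,936.76
  Nov: +$1,309.69 → $4,246.45
  Dec: +$1,309.69 − $5,567.52 → -$11.38
  Jan: +$1,309.69 − $2,177.61 → -$879.30
  Feb: +$1,309.69 − $872.16 → -$441.77
  Mar: +$1,309.69 → $867.92
  Apr: +$1,309.69 − $2,177.61 → $0.00
Lowest trial balance = -$879.30 (Jan)
Initial deposit = cushion − low point = $1,309.69 − (-$879.30) = $2,188.99

$2,188.99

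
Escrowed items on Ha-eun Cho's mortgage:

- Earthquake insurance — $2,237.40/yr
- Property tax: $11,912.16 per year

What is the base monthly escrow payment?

Earthquake insurance = $2,237.40 per year
Property tax = $11,912.16 per year
Annual escrow total = $2,237.40 + $11,912.16 = $14,149.56
Monthly escrow = $14,149.56 / 12 = $1,179.13

$1,179.13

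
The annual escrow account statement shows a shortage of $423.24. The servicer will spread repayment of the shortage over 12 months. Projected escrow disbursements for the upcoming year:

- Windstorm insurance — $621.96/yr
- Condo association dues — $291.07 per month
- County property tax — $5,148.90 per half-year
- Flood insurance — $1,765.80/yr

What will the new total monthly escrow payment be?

$1,383.47

Windstorm insurance: $621.96
Condo association dues: $291.07 × 12 = $3,492.84
County property tax: $5,148.90 × 2 = $10,297.80
Flood insurance: $1,765.80
Total per year = $16,178.40
Monthly escrow = $16,178.40 ÷ 12 = $1,348.20
Shortage per month = $423.24 ÷ 12 = $35.27
Adjusted monthly = $1,348.20 + $35.27 = $1,383.47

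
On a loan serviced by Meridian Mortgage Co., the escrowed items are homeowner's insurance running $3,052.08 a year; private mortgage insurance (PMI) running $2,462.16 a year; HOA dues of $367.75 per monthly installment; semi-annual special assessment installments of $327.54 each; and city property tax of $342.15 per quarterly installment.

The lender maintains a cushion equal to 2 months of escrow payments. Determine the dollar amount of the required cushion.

$1,991.82

Homeowner's insurance = $3,052.08 annually
Private mortgage insurance (PMI) = $2,462.16 annually
HOA dues = $367.75 × 12 = $4,413.00 annually
Special assessment = $327.54 × 2 = $655.08 annually
City property tax = $342.15 × 4 = $1,368.60 annually
Annual escrow total = $3,052.08 + $2,462.16 + $4,413.00 + $655.08 + $1,368.60 = $11,950.92
Per month = $11,950.92 / 12 = $995.91
Cushion = 2 × $995.91 = $1,991.82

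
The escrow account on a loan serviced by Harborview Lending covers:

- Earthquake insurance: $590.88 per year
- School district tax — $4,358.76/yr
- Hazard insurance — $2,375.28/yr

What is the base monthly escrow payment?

Earthquake insurance — $590.88
School district tax — $4,358.76
Hazard insurance — $2,375.28
Combined annual = $7,324.92
Base monthly escrow = $7,324.92 ÷ 12 = $610.41

$610.41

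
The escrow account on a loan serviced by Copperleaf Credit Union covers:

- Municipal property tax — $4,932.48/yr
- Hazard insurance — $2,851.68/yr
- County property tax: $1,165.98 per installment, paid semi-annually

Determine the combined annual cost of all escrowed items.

$10,116.12

Municipal property tax: $4,932.48/yr
Hazard insurance: $2,851.68/yr
County property tax: $1,165.98 × 2 = $2,331.96/yr
Combined annual = $10,116.12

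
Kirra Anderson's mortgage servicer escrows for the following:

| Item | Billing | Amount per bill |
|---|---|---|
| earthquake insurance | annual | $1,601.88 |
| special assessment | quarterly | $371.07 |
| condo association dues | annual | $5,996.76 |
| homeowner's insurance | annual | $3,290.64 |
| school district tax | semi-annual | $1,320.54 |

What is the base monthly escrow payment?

Earthquake insurance: $1,601.88 per year
Special assessment: $371.07 × 4 = $1,484.28 per year
Condo association dues: $5,996.76 per year
Homeowner's insurance: $3,290.64 per year
School district tax: $1,320.54 × 2 = $2,641.08 per year
Total per year = $15,014.64
Monthly = $15,014.64 ÷ 12 = $1,251.22

$1,251.22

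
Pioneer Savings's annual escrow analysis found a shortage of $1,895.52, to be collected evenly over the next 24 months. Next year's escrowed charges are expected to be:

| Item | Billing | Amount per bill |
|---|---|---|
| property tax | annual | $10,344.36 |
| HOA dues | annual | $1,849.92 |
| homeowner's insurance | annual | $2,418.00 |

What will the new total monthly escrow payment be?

Property tax — $10,344.36
HOA dues — $1,849.92
Homeowner's insurance — $2,418.00
Total per year = $10,344.36 + $1,849.92 + $2,418.00 = $14,612.28
Monthly = $14,612.28 ÷ 12 = $1,217.69
Monthly shortage recovery: $1,895.52 ÷ 24 = $78.98
Adjusted monthly = $1,217.69 + $78.98 = $1,296.67

$1,296.67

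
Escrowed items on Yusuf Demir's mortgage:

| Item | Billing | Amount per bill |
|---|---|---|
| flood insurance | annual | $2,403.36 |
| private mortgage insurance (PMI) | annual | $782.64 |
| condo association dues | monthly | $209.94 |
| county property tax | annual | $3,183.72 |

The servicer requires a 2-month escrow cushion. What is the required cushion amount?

$1,481.50

Flood insurance — $2,403.36
Private mortgage insurance (PMI) — $782.64
Condo association dues — $209.94 × 12 = $2,519.28
County property tax — $3,183.72
Annual escrow total = $2,403.36 + $782.64 + $2,519.28 + $3,183.72 = $8,889.00
Monthly = $8,889.00 ÷ 12 = $740.75
Required cushion = 2 × $740.75 = $1,481.50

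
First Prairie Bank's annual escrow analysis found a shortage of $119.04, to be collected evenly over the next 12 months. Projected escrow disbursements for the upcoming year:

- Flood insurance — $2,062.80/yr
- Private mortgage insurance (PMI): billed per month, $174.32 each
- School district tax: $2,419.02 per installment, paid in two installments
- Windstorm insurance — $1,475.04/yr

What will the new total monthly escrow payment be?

Flood insurance = $2,062.80 annually
Private mortgage insurance (PMI) = $174.32 × 12 = $2,091.84 annually
School district tax = $2,419.02 × 2 = $4,838.04 annually
Windstorm insurance = $1,475.04 annually
Combined annual = $10,467.72
Monthly escrow = $10,467.72 / 12 = $872.31
Shortage spread = $119.04 / 12 = $9.92/mo
Adjusted monthly = $872.31 + $9.92 = $882.23

$882.23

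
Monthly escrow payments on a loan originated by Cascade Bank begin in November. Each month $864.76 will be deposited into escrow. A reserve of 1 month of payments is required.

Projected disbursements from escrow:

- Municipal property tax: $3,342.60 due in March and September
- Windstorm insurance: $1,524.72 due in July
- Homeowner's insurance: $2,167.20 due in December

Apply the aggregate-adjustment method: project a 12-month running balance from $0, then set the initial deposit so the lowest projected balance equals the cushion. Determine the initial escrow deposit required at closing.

$2,050.76

Cushion = 1 × $864.76 = $864.76
Trial balance (start $0, +$864.76 each month, − disbursements):
  Nov: +$864.76 → $864.76
  Dec: +$864.76 − $2,167.20 → -$437.68
  Jan: +$864.76 → $427.08
  Feb: +$864.76 → $1,291.84
  Mar: +$864.76 − $3,342.60 → -$1,186.00
  Apr: +$864.76 → -$321.24
  May: +$864.76 → $543.52
  Jun: +$864.76 → $1,408.28
  Jul: +$864.76 − $1,524.72 → $748.32
  Aug: +$864.76 → $1,613.08
  Sep: +$864.76 − $3,342.60 → -$864.76
  Oct: +$864.76 → $0.00
Lowest trial balance = -$1,186.00 (Mar)
Initial deposit = cushion − low point = $864.76 − (-$1,186.00) = $2,050.76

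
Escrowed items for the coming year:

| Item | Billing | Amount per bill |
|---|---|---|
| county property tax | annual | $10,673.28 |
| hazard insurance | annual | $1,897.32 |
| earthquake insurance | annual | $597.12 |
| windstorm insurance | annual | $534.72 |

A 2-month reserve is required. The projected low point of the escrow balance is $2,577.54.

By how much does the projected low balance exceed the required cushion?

County property tax: $10,673.28
Hazard insurance: $1,897.32
Earthquake insurance: $597.12
Windstorm insurance: $534.72
Total per year = $10,673.28 + $1,897.32 + $597.12 + $534.72 = $13,702.44
Base monthly escrow = $13,702.44 / 12 = $1,141.87
Required reserve = 2 × $1,141.87 = $2,283.74
Surplus = $2,577.54 − $2,283.74 = $293.80

$293.80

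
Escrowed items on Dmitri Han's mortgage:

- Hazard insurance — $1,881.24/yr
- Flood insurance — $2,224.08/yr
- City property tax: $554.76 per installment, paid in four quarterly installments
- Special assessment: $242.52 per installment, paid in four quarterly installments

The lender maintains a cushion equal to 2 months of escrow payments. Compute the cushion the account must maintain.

Hazard insurance — $1,881.24 per year
Flood insurance — $2,224.08 per year
City property tax — $554.76 × 4 = $2,219.04 per year
Special assessment — $242.52 × 4 = $970.08 per year
Annual escrow total = $7,294.44
Per month = $7,294.44 ÷ 12 = $607.87
Reserve = 2 × $607.87 = $1,215.74

$1,215.74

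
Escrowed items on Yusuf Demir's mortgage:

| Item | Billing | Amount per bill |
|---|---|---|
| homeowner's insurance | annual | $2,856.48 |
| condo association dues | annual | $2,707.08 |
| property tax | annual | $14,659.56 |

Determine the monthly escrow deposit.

Homeowner's insurance: $2,856.48/yr
Condo association dues: $2,707.08/yr
Property tax: $14,659.56/yr
Annual escrow total = $20,223.12
Monthly = $20,223.12 / 12 = $1,685.26

$1,685.26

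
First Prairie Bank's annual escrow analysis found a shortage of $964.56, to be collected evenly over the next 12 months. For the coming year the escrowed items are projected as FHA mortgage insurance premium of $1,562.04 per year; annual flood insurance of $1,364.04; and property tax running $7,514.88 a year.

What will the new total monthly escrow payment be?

$950.46

FHA mortgage insurance premium = $1,562.04
Flood insurance = $1,364.04
Property tax = $7,514.88
Annual escrow total = $10,440.96
Base monthly escrow = $10,440.96 ÷ 12 = $870.08
Shortage spread = $964.56 ÷ 12 = $80.38/mo
Adjusted monthly = $870.08 + $80.38 = $950.46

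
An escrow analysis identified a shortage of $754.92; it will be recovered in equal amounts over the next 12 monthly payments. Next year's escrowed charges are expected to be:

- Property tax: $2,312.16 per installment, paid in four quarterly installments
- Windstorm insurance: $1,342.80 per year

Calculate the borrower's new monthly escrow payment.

Property tax = $2,312.16 × 4 = $9,248.64 annually
Windstorm insurance = $1,342.80 annually
Total annual escrow = $9,248.64 + $1,342.80 = $10,591.44
Monthly = $10,591.44 / 12 = $882.62
Shortage spread = $754.92 / 12 = $62.91/mo
Adjusted monthly = $882.62 + $62.91 = $945.53

$945.53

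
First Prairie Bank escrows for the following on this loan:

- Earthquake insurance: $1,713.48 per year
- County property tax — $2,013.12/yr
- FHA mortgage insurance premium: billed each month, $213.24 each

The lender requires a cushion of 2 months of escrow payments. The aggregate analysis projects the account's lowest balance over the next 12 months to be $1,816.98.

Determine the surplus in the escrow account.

$769.40

Earthquake insurance — $1,713.48 annually
County property tax — $2,013.12 annually
FHA mortgage insurance premium — $213.24 × 12 = $2,558.88 annually
Combined annual = $1,713.48 + $2,013.12 + $2,558.88 = $6,285.48
Per month = $6,285.48 / 12 = $523.79
Required reserve = 2 × $523.79 = $1,047.58
Excess over cushion: $1,816.98 − $1,047.58 = $769.40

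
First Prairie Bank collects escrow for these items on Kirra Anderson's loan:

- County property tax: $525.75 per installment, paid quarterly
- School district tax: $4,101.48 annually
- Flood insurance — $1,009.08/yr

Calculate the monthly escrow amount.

$601.13

County property tax — $525.75 × 4 = $2,103.00 annually
School district tax — $4,101.48 annually
Flood insurance — $1,009.08 annually
Combined annual = $7,213.56
Monthly = $7,213.56 / 12 = $601.13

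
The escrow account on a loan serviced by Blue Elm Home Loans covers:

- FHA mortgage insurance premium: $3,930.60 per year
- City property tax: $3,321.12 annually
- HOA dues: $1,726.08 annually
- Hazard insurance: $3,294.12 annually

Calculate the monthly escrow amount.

$1,022.66

FHA mortgage insurance premium: $3,930.60 per year
City property tax: $3,321.12 per year
HOA dues: $1,726.08 per year
Hazard insurance: $3,294.12 per year
Combined annual = $3,930.60 + $3,321.12 + $1,726.08 + $3,294.12 = $12,271.92
Monthly escrow = $12,271.92 / 12 = $1,022.66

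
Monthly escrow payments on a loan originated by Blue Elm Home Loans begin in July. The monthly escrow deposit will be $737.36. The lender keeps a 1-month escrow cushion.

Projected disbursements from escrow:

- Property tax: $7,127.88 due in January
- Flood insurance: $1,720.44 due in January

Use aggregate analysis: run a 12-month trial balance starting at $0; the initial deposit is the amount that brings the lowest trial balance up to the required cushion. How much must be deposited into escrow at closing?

$4,424.16

Cushion = 1 × $737.36 = $737.36
Trial balance (start $0, +$737.36 each month, − disbursements):
  Jul: +$737.36 → $737.36
  Aug: +$737.36 → $1,474.72
  Sep: +$737.36 → $2,212.08
  Oct: +$737.36 → $2,949.44
  Nov: +$737.36 → $3,686.80
  Dec: +$737.36 → $4,424.16
  Jan: +$737.36 − $8,848.32 → -$3,686.80
  Feb: +$737.36 → -$2,949.44
  Mar: +$737.36 → -$2,212.08
  Apr: +$737.36 → -$1,474.72
  May: +$737.36 → -$737.36
  Jun: +$737.36 → $0.00
Lowest trial balance = -$3,686.80 (Jan)
Initial deposit = cushion − low point = $737.36 − (-$3,686.80) = $4,424.16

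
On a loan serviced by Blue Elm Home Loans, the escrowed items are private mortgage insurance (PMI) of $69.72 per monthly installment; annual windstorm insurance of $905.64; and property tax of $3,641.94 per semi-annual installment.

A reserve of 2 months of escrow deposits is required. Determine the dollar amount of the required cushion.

Private mortgage insurance (PMI) — $69.72 × 12 = $836.64/yr
Windstorm insurance — $905.64/yr
Property tax — $3,641.94 × 2 = $7,283.88/yr
Total annual escrow = $9,026.16
Monthly escrow = $9,026.16 ÷ 12 = $752.18
Cushion = 2 × $752.18 = $1,504.36

$1,504.36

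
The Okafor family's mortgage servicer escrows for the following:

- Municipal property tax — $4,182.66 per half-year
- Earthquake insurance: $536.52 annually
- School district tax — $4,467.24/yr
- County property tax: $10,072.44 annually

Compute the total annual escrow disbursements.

Municipal property tax = $4,182.66 × 2 = $8,365.32 annually
Earthquake insurance = $536.52 annually
School district tax = $4,467.24 annually
County property tax = $10,072.44 annually
Yearly total = $8,365.32 + $536.52 + $4,467.24 + $10,072.44 = $23,441.52

$23,441.52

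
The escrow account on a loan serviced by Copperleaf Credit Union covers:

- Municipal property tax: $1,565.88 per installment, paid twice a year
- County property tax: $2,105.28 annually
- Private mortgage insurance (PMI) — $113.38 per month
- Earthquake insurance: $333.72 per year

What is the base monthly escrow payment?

$577.61

Municipal property tax = $1,565.88 × 2 = $3,131.76
County property tax = $2,105.28
Private mortgage insurance (PMI) = $113.38 × 12 = $1,360.56
Earthquake insurance = $333.72
Yearly total = $6,931.32
Per month = $6,931.32 / 12 = $577.61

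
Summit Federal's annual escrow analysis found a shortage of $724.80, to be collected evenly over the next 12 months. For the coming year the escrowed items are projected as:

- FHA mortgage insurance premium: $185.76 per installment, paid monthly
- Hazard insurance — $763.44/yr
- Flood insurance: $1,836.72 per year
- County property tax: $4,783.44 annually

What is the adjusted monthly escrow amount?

FHA mortgage insurance premium: $185.76 × 12 = $2,229.12
Hazard insurance: $763.44
Flood insurance: $1,836.72
County property tax: $4,783.44
Annual escrow total = $2,229.12 + $763.44 + $1,836.72 + $4,783.44 = $9,612.72
Monthly escrow = $9,612.72 / 12 = $801.06
Shortage spread = $724.80 / 12 = $60.40/mo
New monthly escrow = $801.06 + $60.40 = $861.46

$861.46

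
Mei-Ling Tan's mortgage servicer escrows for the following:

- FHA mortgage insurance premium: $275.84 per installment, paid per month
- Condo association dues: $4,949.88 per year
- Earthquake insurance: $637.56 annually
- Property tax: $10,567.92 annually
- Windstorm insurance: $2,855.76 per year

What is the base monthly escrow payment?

$1,860.10

FHA mortgage insurance premium — $275.84 × 12 = $3,310.08/yr
Condo association dues — $4,949.88/yr
Earthquake insurance — $637.56/yr
Property tax — $10,567.92/yr
Windstorm insurance — $2,855.76/yr
Annual escrow total = $22,321.20
Per month = $22,321.20 / 12 = $1,860.10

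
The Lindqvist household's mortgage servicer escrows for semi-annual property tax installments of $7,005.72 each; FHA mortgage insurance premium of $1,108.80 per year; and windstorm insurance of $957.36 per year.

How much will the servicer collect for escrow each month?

Property tax — $7,005.72 × 2 = $14,011.44
FHA mortgage insurance premium — $1,108.80
Windstorm insurance — $957.36
Combined annual = $14,011.44 + $1,108.80 + $957.36 = $16,077.60
Monthly = $16,077.60 / 12 = $1,339.80

$1,339.80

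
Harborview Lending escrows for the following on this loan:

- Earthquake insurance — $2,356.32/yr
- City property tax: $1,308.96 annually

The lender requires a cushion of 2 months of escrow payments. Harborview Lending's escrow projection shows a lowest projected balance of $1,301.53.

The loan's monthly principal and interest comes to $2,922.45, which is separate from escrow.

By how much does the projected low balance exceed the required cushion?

$690.65

Earthquake insurance = $2,356.32
City property tax = $1,308.96
Total per year = $2,356.32 + $1,308.96 = $3,665.28
Monthly = $3,665.28 / 12 = $305.44
Cushion = 2 × $305.44 = $610.88
Surplus = $1,301.53 − $610.88 = $690.65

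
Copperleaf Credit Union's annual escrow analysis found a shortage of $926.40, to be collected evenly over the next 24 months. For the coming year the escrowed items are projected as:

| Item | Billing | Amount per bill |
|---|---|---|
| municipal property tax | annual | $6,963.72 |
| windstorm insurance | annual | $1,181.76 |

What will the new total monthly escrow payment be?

$717.39

Municipal property tax: $6,963.72 per year
Windstorm insurance: $1,181.76 per year
Total annual escrow = $6,963.72 + $1,181.76 = $8,145.48
Monthly = $8,145.48 / 12 = $678.79
Shortage spread = $926.40 ÷ 24 = $38.60/mo
Adjusted monthly = $678.79 + $38.60 = $717.39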